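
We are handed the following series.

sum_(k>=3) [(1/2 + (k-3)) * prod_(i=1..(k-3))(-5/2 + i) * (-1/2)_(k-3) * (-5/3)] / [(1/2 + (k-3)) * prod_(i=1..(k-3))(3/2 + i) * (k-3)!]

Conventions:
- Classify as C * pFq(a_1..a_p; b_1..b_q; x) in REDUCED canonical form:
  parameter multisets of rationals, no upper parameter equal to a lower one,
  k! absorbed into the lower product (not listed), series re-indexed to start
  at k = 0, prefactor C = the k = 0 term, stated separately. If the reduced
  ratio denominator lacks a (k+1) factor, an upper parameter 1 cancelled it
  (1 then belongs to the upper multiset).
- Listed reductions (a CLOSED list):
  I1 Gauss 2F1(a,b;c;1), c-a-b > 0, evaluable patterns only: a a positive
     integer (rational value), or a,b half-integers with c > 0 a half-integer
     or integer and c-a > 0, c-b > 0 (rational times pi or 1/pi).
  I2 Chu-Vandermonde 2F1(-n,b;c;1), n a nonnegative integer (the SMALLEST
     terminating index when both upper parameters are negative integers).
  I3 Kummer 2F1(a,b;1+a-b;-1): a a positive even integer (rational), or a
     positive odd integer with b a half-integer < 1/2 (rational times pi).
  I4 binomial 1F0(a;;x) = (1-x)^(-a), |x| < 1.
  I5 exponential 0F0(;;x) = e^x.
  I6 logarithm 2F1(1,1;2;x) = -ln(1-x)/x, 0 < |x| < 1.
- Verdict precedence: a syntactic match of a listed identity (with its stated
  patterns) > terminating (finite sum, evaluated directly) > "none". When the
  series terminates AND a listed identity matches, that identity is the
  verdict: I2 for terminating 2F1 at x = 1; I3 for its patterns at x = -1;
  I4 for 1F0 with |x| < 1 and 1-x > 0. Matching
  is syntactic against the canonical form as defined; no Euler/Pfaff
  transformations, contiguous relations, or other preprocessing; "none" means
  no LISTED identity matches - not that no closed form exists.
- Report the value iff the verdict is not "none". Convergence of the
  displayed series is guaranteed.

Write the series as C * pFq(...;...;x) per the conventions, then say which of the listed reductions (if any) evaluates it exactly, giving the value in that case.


Prefactor -5/3, argument 1: 2F1 with upper {-3/2, -1/2} over lower {5/2}. Verdict: Gauss (I1, half-integer pattern) applies (x = 1; upper {-3/2, -1/2} half-integers, c = 5/2 in the evaluable pattern). Sum: (-175/256) * pi.

Key step: t_0 being -5/3, the running product (C = -5/3) telescopes to a rising factorial.
Consecutive-term ratio: r(k) = 1 * (k-3/2) (k-1/2) / [(k+5/2) (k+1)] - rational; roots negated = parameters, x = 1, C = -5/3.


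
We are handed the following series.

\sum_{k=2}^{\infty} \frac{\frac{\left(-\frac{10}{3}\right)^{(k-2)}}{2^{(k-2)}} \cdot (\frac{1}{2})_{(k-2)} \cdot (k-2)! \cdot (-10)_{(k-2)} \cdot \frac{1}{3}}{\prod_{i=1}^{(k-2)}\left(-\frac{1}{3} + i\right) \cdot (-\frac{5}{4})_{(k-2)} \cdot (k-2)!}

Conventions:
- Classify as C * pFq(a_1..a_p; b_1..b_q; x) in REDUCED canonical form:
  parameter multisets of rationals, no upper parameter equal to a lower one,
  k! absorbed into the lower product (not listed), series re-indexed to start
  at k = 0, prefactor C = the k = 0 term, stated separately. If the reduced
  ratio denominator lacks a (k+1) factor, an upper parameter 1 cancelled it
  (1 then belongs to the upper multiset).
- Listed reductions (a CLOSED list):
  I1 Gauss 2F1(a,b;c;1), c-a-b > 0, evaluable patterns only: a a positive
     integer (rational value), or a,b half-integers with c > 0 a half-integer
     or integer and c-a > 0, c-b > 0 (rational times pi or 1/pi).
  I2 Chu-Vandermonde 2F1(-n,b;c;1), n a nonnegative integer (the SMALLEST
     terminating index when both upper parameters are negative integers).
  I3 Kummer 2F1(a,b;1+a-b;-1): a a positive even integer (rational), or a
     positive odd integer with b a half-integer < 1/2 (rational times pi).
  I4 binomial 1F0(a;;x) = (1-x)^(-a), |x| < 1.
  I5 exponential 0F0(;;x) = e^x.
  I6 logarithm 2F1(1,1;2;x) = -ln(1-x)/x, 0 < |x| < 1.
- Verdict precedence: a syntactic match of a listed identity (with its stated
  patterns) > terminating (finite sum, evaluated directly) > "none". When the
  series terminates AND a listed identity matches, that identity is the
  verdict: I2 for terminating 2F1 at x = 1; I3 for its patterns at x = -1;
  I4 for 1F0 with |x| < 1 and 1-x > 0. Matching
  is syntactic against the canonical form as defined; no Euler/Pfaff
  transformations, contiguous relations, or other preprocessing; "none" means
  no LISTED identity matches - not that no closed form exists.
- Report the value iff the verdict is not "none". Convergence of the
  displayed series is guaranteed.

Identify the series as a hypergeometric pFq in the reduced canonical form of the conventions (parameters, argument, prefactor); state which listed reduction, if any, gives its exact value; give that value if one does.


Key step: t_0 = \frac{1}{3} here, and the lower running product (C = 1/3) is a rising factorial.
Consecutive-term ratio: r(k) = -\frac{5}{3} * (k-10) (k+\frac{1}{2}) (k+1) / [(k-\frac{5}{4}) (k+\frac{2}{3}) (k+1)] - rational in k, leading ratio -\frac{5}{3}; with t_0 = \frac{1}{3}, classification follows.

Reduced: x = -\frac{5}{3}, 3F2, upper = {-10, \frac{1}{2}, 1}, lower = {-\frac{5}{4}, \frac{2}{3}}, C = \frac{1}{3}. Verdict: terminating. (-10)_k vanishes past k = 10, leaving a 11-term sum, computed directly. Value: \frac{12970852789935561}{18586741393}.


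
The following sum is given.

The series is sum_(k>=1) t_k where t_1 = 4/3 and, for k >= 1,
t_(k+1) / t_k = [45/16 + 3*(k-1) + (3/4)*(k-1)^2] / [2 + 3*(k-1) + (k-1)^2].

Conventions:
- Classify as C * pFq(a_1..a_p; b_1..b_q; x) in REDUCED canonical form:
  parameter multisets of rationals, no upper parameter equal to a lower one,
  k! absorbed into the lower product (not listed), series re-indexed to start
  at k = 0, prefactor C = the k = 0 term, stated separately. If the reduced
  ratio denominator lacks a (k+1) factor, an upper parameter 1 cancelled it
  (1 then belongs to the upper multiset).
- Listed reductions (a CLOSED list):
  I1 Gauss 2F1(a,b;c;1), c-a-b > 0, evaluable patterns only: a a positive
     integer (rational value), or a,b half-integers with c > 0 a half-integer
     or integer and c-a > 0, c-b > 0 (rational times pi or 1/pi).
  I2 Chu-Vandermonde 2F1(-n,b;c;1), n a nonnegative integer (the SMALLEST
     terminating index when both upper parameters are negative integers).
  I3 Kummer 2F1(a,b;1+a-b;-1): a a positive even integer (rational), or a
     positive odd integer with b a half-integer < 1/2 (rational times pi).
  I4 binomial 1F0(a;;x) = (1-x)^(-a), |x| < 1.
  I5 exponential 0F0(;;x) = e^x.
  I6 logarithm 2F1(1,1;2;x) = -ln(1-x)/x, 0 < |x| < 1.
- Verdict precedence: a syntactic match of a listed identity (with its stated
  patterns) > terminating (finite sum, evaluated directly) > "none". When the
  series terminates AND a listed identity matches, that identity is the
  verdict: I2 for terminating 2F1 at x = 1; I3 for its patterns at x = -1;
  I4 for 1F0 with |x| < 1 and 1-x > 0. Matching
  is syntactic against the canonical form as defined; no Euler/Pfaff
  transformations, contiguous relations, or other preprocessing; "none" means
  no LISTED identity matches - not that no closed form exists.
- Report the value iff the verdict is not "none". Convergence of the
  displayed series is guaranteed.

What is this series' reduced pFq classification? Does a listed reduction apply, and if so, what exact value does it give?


Classification (C = 4/3): 2F1 with upper {3/2, 5/2}, lower {2}, argument x = 3/4. Verdict: none - this 2F1 at x = 3/4 matches no listed pattern, and upper {3/2, 5/2} holds no stopper.

Key observation: x = (3/4) and factor the ratio over Q (prefactor 4/3): negated roots = parameters.
Adjacent-term ratio: r(k) = (3/4) * (k+3/2) (k+5/2) / [(k+2) (k+1)] - poly over poly, x = (3/4) from leading terms; C = 4/3 at k = 0.


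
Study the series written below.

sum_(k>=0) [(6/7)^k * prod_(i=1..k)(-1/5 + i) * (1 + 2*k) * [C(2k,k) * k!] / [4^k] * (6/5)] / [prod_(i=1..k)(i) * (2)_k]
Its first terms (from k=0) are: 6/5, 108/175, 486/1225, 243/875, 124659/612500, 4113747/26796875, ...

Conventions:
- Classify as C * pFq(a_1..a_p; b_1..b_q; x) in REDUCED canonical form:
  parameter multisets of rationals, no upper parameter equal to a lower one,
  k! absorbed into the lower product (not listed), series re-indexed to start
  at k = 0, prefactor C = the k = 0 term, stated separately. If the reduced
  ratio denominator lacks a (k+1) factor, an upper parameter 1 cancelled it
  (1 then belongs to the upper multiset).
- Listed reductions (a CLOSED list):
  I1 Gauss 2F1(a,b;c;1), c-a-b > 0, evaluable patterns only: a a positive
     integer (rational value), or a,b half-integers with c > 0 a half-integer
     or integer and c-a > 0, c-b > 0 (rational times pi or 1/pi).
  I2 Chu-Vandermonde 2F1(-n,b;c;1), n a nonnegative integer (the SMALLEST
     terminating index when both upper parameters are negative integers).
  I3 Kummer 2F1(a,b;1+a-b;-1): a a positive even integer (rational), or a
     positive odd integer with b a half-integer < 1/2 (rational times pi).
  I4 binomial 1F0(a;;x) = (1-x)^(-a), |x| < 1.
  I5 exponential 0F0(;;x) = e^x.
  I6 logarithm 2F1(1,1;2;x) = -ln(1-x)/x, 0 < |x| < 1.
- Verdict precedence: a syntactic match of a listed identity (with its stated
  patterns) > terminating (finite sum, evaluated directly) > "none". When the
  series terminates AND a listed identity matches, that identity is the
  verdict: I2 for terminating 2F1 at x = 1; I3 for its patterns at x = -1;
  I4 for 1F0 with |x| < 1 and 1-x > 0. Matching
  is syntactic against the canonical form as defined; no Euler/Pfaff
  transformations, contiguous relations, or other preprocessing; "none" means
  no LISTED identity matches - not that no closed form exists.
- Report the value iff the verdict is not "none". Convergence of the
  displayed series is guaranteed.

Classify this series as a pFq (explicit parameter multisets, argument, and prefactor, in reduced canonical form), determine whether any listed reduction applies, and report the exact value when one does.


Reduced: x = 6/7, 2F1, upper = {4/5, 3/2}, lower = {2}, C = 6/5. Verdict: no listed reduction: x = 6/7 and upper {4/5, 3/2} fail every I1-I6 pattern.

Key observation: from the first term 6/5: the running product (prefactor 6/5) telescopes to a rising factorial.
Consecutive-term ratio: r(k) = (6/7) * (k+4/5) (k+3/2) / [(k+2) (k+1)] ; factor over Q: parameters, x = (6/7), and C = 6/5.


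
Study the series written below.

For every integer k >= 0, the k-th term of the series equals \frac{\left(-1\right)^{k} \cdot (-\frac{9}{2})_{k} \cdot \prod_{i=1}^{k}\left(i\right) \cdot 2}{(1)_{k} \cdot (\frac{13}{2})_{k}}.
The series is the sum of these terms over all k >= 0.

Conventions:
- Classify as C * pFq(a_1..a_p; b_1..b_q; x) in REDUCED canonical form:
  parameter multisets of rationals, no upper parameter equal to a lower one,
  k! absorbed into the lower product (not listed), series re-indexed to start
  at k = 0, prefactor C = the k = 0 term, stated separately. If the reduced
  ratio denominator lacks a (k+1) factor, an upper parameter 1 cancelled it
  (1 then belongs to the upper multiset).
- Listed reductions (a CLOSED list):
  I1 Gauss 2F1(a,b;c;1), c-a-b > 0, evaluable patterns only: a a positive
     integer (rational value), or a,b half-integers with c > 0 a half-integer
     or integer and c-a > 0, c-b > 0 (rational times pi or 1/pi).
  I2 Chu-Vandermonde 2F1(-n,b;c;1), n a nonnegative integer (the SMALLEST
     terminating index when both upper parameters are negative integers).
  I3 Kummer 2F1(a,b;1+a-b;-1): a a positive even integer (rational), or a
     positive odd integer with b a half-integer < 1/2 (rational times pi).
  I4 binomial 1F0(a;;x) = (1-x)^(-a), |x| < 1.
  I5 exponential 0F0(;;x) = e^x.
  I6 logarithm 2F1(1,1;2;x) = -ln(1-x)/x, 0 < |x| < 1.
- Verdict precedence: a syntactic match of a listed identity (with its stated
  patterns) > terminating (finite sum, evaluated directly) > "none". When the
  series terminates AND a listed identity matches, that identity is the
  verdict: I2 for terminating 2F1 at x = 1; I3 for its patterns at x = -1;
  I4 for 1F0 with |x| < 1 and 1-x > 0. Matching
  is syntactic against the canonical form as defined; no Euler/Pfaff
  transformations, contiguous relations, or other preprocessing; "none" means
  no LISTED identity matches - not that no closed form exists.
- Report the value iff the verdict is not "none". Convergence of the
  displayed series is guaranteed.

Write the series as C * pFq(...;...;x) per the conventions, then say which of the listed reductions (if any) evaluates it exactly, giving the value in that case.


x = -1 here; the reduced form reads 2F1, upper {-\frac{9}{2}, 1}, lower {\frac{13}{2}}, C = 2. Verdict: this is the Kummer evaluation I3 (x = -1; c = \frac{13}{2} equals 1+a-b for upper {-\frac{9}{2}, 1}: listed pattern). Exact value: \frac{693}{512} \cdot \pi.

The tell: t_0 = 2 here, and (1)_k (C = 2, x = -1) is k! itself.
Step ratio: r(k) = -1 * (k-\frac{9}{2}) (k+1) / [(k+\frac{13}{2}) (k+1)] - rational in k, leading ratio -1; with t_0 = 2, classification follows.


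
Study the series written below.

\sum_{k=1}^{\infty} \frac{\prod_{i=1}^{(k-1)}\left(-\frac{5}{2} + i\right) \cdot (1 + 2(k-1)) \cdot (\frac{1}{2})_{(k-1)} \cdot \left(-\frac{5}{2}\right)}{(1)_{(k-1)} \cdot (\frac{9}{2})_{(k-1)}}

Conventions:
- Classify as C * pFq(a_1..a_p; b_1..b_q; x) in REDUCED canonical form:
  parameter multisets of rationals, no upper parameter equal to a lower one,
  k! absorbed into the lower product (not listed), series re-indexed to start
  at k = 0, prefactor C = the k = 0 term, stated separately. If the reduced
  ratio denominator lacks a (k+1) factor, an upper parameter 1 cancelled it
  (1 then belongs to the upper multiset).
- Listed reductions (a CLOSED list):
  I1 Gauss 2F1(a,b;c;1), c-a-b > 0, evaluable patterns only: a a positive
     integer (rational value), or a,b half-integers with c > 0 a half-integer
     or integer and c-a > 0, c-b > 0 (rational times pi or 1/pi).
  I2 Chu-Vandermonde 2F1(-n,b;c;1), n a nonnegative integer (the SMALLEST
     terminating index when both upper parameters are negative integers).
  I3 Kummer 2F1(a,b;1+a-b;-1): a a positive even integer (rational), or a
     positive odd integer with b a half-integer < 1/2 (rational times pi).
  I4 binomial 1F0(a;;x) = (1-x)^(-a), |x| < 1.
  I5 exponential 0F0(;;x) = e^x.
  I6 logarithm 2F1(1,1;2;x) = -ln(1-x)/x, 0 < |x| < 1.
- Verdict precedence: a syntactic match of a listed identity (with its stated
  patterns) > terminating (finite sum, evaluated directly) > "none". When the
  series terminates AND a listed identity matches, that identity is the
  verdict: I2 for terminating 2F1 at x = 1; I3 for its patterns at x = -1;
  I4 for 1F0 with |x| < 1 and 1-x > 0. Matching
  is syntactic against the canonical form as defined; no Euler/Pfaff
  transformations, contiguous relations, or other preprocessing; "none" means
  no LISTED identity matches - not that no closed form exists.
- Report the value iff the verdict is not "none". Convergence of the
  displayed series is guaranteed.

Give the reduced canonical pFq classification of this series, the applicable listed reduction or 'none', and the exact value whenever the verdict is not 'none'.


x = 1 here; the reduced form reads 2F1, upper {-\frac{3}{2}, \frac{3}{2}}, lower {\frac{9}{2}}, C = -\frac{5}{2}. Verdict: the half-integer Gauss pattern (I1) applies (x = 1; upper {-\frac{3}{2}, \frac{3}{2}} half-integers, c = \frac{9}{2} in the evaluable pattern). Sum: \left(-\frac{3675}{8192}\right) \cdot \pi.

Structural cue: with t_0 = -\frac{5}{2}, the running product (prefactor -5/2) telescopes to a rising factorial.
Consecutive-term ratio: r(k) = 1 * (k-\frac{3}{2}) (k+\frac{3}{2}) / [(k+\frac{9}{2}) (k+1)] - rational in k, leading ratio 1; with t_0 = -\frac{5}{2}, classification follows.


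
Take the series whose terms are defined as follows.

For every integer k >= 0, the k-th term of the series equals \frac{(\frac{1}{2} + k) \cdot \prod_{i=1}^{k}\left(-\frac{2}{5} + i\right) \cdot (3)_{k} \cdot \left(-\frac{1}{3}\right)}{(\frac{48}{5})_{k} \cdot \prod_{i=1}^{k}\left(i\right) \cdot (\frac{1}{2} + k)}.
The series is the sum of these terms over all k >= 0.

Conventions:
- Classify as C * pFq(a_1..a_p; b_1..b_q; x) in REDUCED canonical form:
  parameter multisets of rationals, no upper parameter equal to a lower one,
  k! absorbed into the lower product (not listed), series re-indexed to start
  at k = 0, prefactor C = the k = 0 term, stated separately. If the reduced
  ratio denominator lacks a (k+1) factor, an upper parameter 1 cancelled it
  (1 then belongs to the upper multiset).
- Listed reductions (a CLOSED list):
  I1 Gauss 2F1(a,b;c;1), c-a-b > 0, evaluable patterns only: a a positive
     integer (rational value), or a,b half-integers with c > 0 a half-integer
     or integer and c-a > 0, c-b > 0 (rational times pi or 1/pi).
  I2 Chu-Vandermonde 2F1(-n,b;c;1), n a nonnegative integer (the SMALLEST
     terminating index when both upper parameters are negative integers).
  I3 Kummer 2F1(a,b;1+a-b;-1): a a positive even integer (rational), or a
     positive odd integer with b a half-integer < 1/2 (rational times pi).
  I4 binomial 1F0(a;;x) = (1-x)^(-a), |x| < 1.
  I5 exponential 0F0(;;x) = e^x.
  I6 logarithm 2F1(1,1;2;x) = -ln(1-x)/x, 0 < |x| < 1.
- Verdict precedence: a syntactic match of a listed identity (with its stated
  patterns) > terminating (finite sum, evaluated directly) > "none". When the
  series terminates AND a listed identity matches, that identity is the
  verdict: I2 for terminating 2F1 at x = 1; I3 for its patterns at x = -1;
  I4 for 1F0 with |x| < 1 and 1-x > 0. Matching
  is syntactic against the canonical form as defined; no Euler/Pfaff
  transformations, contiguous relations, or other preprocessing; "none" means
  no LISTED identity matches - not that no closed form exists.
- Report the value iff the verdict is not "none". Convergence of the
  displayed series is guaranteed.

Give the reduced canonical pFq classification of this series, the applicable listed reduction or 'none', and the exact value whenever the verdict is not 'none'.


At argument 1: a 2F1 with upper {\frac{3}{5}, 3}, lower {\frac{48}{5}}, scaled by C = -\frac{1}{3}. Verdict: the Gauss summation I1 fires (x = 1: the Gamma ratio telescopes since c-a-b = 6 > 0 and a = 3 in Z>0). Its exact value is -\frac{8987}{21000}.

The tell: x = 1 and the factor k + 1/2 cancels (top and bottom), leaving C = -1/3.
Term ratio: r(k) = 1 * (k+\frac{3}{5}) (k+3) / [(k+\frac{48}{5}) (k+1)] - rational in k, leading ratio 1; with t_0 = -\frac{1}{3}, classification follows.


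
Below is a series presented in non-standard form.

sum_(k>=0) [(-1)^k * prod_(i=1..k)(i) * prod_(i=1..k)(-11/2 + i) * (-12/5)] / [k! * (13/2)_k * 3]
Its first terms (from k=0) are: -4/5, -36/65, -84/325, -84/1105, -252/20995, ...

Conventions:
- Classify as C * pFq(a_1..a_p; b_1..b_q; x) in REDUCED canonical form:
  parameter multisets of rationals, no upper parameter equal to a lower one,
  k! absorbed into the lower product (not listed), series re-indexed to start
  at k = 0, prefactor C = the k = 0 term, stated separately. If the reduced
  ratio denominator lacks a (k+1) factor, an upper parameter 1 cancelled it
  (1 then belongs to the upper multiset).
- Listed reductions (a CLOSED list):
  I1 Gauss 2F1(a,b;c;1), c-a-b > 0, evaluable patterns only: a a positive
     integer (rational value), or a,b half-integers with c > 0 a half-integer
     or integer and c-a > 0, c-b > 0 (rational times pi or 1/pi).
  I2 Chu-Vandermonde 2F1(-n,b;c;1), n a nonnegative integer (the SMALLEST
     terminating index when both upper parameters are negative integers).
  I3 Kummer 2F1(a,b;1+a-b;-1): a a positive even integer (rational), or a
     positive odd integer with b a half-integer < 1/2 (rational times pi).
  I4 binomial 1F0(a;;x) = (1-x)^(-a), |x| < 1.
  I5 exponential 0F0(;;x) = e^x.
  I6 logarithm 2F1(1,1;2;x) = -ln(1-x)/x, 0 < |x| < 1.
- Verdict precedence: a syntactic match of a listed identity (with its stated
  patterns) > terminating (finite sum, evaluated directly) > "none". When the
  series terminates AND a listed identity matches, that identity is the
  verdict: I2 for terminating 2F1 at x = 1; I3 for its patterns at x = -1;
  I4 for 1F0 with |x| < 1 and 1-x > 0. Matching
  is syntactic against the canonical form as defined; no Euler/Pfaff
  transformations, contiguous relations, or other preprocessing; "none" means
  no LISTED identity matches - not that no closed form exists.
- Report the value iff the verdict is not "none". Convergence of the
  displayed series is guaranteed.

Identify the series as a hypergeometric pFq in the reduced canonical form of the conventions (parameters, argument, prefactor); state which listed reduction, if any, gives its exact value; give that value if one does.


With C = -4/5: the canonical form is 2F1(-9/2, 1; 13/2; -1). Verdict at x = -1: Kummer's theorem (I3) matches (x = -1; c = 13/2 equals 1+a-b for upper {-9/2, 1}: listed pattern). Its exact value is (-693/1280) * pi.

Key step: t_0 = -4/5 here, and the constant factors (C = -4/5) combine into one prefactor.
Step ratio: r(k) = (-1) * (k-9/2) (k+1) / [(k+13/2) (k+1)] - rational; roots negated = parameters, x = (-1), C = -4/5.


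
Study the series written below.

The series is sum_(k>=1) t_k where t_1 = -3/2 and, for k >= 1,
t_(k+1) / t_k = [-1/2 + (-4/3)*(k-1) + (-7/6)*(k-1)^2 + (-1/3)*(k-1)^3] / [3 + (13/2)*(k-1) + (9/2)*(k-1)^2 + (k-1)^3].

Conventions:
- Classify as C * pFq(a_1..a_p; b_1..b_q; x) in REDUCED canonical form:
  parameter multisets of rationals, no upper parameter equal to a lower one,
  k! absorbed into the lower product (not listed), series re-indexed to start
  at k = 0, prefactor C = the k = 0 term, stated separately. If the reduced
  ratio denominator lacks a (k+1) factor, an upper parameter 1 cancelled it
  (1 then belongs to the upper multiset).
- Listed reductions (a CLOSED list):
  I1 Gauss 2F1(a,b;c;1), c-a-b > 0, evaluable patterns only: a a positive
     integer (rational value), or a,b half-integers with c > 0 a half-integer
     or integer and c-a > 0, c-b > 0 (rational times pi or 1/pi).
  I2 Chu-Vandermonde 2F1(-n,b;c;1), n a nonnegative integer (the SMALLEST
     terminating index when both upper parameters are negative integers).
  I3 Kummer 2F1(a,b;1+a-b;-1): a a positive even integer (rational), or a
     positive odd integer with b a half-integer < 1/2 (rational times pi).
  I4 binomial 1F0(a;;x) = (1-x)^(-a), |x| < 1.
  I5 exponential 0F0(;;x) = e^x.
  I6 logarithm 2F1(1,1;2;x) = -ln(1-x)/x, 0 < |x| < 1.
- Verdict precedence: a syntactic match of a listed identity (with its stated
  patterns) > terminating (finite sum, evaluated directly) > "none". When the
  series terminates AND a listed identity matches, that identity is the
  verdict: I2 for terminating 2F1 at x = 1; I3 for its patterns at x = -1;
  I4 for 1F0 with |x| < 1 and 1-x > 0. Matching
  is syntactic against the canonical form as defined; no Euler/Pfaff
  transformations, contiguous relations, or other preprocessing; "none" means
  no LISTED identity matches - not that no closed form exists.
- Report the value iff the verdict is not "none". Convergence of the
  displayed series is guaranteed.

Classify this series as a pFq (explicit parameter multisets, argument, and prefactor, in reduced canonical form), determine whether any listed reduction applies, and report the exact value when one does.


Canonical form: C = -3/2 times 2F1 with upper {1, 1}, lower {2}, x = -1/3. Verdict: logarithm (I6) matches (the logarithm: parameters (1,1;2), x = -1/3). Exact value: (-9/2) * ln(4/3).

Key step: t_0 being -3/2, roots of the ratio polynomials (prefactor -3/2) are the negated parameters.
Step ratio: r(k) = (-1/3) * (k+1) (k+1) / [(k+2) (k+1)] - poly over poly, x = (-1/3) from leading terms; C = -3/2 at k = 0.


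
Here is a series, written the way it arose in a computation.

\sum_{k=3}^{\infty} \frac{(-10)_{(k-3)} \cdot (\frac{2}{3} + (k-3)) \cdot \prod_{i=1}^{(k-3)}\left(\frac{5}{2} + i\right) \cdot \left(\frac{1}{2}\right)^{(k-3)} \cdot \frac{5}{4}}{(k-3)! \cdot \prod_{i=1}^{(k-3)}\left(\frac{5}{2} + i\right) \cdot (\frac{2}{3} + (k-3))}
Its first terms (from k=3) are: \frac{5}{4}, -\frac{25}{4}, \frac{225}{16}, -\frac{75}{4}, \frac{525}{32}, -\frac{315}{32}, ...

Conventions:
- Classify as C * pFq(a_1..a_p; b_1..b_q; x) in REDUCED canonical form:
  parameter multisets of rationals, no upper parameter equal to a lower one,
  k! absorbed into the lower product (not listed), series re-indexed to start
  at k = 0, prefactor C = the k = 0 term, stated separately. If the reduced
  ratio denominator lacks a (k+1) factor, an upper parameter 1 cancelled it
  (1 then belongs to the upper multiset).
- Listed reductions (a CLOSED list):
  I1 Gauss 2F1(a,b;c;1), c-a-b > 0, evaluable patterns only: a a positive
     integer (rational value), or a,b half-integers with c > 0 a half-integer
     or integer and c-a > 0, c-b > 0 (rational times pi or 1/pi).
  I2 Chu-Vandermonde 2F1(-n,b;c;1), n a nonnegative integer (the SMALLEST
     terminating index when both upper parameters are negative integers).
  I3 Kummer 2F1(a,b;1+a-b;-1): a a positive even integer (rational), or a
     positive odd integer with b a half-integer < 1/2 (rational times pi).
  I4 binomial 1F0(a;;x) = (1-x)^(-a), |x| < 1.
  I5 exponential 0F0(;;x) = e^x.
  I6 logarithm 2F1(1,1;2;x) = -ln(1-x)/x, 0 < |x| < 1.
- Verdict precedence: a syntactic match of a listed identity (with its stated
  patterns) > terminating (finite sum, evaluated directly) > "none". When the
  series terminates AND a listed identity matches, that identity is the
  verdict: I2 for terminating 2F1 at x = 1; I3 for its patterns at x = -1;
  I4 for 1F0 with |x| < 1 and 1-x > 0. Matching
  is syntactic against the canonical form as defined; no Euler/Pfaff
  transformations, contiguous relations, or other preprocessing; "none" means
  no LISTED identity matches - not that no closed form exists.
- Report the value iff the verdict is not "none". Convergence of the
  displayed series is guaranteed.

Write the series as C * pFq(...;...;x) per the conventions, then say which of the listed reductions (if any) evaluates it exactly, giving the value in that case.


Prefactor \frac{5}{4}, argument \frac{1}{2}: 1F0 with upper {-10} over lower {-}. Verdict: this is binomial (I4) (the 1F0 binomial series: exponent 10, x = \frac{1}{2}). Its exact value is \frac{5}{4096}.

First insight: t_0 being \frac{5}{4}, the running product (C = 5/4, x = 1/2) telescopes to a rising factorial.
Adjacent-term ratio: r(k) = \frac{1}{2} * (k-10) / [(k+1)] - rational in k, leading ratio \frac{1}{2}; with t_0 = \frac{5}{4}, classification follows.


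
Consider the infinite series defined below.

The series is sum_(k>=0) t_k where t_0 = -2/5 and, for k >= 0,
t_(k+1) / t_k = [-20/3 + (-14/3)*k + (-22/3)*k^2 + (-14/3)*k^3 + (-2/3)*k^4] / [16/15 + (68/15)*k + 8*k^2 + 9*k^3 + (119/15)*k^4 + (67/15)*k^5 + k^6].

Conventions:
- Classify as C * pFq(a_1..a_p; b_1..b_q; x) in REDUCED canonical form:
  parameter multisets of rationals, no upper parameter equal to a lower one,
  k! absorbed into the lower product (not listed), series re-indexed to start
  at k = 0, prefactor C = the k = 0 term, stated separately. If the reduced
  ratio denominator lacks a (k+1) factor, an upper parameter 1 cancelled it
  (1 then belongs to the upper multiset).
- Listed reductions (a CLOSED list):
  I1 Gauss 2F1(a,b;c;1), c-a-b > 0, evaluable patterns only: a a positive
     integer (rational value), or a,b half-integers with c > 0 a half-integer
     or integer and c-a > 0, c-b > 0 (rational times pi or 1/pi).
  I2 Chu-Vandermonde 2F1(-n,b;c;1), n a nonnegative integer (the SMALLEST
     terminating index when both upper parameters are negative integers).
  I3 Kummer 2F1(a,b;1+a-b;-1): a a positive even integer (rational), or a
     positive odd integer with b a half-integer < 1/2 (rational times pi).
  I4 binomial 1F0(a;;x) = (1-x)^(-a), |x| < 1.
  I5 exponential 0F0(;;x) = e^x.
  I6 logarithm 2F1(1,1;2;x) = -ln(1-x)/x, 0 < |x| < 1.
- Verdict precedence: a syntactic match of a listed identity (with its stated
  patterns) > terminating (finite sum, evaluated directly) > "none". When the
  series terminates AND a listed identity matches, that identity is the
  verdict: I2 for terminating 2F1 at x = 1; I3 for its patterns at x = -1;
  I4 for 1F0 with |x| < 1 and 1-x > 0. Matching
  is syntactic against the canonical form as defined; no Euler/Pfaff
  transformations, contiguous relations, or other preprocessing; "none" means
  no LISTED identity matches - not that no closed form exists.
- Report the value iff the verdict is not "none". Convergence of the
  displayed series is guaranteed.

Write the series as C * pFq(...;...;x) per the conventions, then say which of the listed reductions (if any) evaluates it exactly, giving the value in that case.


Canonical form: C = -2/5 times 1F2 with upper {5}, lower {2/3, 4/5}, x = -2/3. Verdict: none - at argument -2/3 the multisets {5} ; {2/3, 4/5} match no listed identity.

Key observation: with t_0 = -2/5, the parameter 2 appears in both the upper and lower lists and cancels (alongside the other common factor).
Step ratio: r(k) = (-2/3) * (k+5) / [(k+2/3) (k+4/5) (k+1)] - rational in k. x = (-2/3); t_0 = -2/5; negate the roots.


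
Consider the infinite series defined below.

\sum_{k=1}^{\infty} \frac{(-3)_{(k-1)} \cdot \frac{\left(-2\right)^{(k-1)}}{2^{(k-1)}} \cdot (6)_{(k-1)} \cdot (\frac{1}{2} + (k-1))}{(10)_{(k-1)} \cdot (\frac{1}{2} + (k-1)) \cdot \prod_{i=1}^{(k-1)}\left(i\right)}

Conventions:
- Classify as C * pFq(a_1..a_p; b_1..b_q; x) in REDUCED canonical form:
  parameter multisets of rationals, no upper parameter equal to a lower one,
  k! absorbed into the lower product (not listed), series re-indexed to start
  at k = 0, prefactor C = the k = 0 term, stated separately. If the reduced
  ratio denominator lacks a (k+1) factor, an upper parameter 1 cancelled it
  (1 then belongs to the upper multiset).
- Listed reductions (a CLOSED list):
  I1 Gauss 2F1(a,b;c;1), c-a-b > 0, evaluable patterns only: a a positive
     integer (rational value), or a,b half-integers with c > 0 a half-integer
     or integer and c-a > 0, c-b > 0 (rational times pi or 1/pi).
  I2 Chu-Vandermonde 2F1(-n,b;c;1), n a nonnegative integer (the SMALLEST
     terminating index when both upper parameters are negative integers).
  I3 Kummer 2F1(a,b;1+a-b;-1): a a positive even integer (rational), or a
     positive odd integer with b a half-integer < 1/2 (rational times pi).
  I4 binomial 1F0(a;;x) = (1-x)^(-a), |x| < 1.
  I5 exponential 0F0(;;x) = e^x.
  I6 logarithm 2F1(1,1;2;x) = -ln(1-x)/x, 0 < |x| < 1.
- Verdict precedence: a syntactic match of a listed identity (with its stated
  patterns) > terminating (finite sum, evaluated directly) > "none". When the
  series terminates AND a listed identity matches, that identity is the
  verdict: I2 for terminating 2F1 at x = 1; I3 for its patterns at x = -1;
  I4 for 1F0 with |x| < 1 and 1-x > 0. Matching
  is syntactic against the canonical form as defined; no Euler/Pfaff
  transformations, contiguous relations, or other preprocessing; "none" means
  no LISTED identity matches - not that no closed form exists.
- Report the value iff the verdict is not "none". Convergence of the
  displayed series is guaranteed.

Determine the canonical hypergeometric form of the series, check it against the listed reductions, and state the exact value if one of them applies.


Prefactor 1, argument -1: 2F1 with upper {-3, 6} over lower {10}. Verdict (x = -1): the Kummer evaluation I3 applies (x = -1; c = 10 equals 1+a-b for upper {-3, 6}: listed pattern). Hence: \frac{21}{5}.

Key observation: x = -1 and the product of the first k integers (prefactor 1) is k!.
Term ratio: r(k) = -1 * (k-3) (k+6) / [(k+10) (k+1)] - rational in k. x = -1; t_0 = 1; negate the roots.


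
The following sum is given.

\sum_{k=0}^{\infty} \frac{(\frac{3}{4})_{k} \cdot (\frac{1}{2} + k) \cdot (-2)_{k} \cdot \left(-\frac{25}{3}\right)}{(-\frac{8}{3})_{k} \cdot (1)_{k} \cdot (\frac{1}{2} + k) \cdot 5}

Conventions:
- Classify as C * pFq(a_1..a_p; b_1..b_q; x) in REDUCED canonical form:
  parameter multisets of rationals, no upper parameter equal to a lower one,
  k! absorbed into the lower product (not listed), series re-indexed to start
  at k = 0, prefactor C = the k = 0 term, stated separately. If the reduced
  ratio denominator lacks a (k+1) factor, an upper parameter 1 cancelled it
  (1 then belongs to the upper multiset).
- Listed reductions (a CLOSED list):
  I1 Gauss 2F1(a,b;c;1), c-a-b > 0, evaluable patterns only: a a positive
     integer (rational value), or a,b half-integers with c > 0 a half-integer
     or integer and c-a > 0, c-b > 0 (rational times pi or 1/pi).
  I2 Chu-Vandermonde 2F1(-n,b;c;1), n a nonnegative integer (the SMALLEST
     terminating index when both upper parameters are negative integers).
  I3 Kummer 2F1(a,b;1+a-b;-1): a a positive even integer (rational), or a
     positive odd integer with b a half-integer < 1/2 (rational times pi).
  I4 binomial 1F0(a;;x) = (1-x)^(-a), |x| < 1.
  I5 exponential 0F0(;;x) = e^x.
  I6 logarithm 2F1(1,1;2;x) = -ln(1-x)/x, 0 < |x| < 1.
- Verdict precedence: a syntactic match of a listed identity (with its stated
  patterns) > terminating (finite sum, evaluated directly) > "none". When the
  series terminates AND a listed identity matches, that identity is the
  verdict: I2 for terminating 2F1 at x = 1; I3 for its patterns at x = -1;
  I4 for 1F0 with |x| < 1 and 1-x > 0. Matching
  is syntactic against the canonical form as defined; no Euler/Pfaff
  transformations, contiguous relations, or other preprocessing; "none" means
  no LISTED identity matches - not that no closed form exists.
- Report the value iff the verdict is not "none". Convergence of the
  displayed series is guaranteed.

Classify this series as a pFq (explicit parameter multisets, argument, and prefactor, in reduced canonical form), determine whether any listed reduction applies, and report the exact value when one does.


With C = -\frac{5}{3}: the canonical form is 2F1(-2, \frac{3}{4}; -\frac{8}{3}; 1). Verdict (x = 1): Chu-Vandermonde (I2) applies (terminating 2F1 at x = 1 with n = 2, b = 3/4, c = -\frac{8}{3}). Value: -\frac{1189}{384}.

Key observation: from the first term -\frac{5}{3}: the constant factors (C = -5/3, x = 1) combine into one prefactor.
Step ratio: r(k) = 1 * (k-2) (k+\frac{3}{4}) / [(k-\frac{8}{3}) (k+1)] - rational in k, leading ratio 1; with t_0 = -\frac{5}{3}, classification follows.


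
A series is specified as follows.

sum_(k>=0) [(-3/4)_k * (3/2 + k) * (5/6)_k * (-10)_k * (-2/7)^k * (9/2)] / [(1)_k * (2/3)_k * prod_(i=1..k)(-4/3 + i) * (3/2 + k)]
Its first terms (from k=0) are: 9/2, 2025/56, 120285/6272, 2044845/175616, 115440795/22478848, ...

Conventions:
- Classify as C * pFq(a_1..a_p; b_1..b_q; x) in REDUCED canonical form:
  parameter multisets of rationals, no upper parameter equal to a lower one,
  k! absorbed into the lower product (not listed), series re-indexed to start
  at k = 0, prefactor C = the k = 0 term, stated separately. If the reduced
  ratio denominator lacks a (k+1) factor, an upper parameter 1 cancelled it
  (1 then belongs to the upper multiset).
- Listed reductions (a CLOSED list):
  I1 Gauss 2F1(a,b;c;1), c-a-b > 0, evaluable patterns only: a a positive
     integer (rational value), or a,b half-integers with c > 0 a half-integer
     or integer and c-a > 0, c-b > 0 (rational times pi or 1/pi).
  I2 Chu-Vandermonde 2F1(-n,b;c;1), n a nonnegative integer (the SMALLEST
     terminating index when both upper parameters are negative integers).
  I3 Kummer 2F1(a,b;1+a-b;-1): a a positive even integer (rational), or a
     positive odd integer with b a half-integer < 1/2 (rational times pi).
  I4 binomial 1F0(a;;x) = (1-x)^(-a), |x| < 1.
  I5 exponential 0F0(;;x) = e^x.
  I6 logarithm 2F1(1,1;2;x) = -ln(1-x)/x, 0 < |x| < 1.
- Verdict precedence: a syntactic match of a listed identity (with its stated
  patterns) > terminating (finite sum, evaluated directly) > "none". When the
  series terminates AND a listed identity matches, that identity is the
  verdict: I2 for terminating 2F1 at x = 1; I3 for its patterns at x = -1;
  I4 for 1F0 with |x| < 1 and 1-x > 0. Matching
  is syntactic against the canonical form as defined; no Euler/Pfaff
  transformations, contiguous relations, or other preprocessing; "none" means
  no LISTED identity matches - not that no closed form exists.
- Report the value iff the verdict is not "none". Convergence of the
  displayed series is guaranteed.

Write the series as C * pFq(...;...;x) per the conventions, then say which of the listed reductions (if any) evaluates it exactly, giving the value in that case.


Classification (C = 9/2): 3F2 with upper {-10, -3/4, 5/6}, lower {-1/3, 2/3}, argument x = -2/7. Verdict: terminating. (-10)_k vanishes past k = 10, leaving a 11-term sum, computed directly. Value: 10043703350250052684476897/127689184465551299182592.

Key observation: t_0 = 9/2 here, and the lower running product (prefactor 9/2) is a rising factorial.
Consecutive-term ratio: r(k) = (-2/7) * (k-10) (k-3/4) (k+5/6) / [(k-1/3) (k+2/3) (k+1)] - rational in k, leading ratio (-2/7); with t_0 = 9/2, classification follows.


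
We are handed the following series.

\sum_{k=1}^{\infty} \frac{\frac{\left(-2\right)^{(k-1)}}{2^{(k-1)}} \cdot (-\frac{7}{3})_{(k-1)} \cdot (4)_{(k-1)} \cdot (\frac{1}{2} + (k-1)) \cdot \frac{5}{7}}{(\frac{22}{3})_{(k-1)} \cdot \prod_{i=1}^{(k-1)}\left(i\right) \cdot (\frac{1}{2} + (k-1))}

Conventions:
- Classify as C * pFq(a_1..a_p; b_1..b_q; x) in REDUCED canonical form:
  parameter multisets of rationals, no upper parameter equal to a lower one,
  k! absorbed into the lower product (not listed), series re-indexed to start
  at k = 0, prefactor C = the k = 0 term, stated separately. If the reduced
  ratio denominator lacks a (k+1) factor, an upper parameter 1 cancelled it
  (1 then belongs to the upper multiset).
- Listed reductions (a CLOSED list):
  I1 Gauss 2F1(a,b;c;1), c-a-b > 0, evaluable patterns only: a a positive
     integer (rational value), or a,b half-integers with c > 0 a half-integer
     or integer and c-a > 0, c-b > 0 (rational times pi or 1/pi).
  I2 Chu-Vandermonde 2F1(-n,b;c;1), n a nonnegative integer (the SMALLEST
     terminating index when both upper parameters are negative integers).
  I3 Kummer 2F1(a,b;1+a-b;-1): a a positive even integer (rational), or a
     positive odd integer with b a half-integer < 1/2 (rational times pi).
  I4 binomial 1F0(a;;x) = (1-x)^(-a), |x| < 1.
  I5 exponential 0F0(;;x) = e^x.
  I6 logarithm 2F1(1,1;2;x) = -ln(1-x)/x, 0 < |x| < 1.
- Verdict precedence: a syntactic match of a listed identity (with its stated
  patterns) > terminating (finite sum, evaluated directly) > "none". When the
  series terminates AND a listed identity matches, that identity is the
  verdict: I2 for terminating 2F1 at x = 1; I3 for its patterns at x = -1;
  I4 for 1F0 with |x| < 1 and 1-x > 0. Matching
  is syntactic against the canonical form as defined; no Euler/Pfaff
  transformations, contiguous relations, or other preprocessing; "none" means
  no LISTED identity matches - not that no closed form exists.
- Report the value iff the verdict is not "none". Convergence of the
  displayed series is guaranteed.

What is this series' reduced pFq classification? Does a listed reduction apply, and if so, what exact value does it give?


x = -1 here; the reduced form reads 2F1, upper {-\frac{7}{3}, 4}, lower {\frac{22}{3}}, C = \frac{5}{7}. Verdict: Kummer (I3) matches (x = -1; c = \frac{22}{3} equals 1+a-b for upper {-\frac{7}{3}, 4}: listed pattern). Value: \frac{380}{189}.

Key step: t_0 = \frac{5}{7} here, and the two k-th powers (C = 5/7) combine into one argument.
Adjacent-term ratio: r(k) = -1 * (k-\frac{7}{3}) (k+4) / [(k+\frac{22}{3}) (k+1)] - rational in k. x = -1; t_0 = \frac{5}{7}; negate the roots.


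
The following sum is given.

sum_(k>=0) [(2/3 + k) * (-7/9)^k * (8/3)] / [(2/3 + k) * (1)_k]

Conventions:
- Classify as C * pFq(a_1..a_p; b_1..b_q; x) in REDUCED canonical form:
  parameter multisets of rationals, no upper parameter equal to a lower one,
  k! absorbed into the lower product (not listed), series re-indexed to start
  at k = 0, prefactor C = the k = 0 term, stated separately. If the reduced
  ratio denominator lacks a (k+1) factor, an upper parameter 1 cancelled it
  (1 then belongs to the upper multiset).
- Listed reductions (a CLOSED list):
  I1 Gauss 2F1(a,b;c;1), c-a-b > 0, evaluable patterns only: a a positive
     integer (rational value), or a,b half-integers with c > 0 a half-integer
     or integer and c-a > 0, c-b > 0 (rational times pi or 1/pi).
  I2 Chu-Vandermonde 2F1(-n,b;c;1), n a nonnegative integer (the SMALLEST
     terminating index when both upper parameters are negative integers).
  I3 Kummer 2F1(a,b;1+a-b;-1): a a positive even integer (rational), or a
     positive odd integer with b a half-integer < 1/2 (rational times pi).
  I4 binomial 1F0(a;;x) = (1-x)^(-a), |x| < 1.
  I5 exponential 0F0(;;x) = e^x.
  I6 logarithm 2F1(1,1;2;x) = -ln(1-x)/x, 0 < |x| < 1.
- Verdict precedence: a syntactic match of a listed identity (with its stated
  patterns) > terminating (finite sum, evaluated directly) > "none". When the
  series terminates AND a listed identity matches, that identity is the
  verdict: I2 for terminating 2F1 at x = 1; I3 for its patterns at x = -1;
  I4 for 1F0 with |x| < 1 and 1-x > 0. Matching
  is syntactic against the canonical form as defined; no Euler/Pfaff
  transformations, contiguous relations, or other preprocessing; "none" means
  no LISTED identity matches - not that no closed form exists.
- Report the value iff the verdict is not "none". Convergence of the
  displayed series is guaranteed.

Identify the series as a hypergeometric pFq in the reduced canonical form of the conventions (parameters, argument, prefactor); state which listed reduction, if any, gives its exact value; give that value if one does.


Canonical form: C = 8/3 times 0F0 with upper {-}, lower {-}, x = -7/9. Verdict: the exponential series (I5) applies (the 0F0 exponential series at x = -7/9). Its exact value is (8/3) * e^(-7/9).

Key observation: t_0 = 8/3 here, and (1)_k (C = 8/3, x = -7/9) is k! itself.
Adjacent-term ratio: r(k) = (-7/9) * 1 / [(k+1)] - rational in k. x = (-7/9); t_0 = 8/3; negate the roots.
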